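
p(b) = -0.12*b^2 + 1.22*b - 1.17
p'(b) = 1.22 - 0.24*b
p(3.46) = 1.61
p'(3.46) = 0.39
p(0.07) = -1.09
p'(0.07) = 1.20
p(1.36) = 0.27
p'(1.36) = 0.89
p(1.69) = 0.55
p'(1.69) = 0.81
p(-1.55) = -3.35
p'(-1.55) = 1.59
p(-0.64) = -2.00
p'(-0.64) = 1.37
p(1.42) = 0.32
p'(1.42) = 0.88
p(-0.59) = -1.93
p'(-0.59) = 1.36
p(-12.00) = -33.09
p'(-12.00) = 4.10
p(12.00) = -3.81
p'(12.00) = -1.66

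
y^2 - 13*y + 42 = (y - 7)*(y - 6)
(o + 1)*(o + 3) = o^2 + 4*o + 3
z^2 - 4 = (z - 2)*(z + 2)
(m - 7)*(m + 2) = m^2 - 5*m - 14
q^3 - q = q*(q - 1)*(q + 1)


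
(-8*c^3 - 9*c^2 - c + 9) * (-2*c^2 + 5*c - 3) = 16*c^5 - 22*c^4 - 19*c^3 + 4*c^2 + 48*c - 27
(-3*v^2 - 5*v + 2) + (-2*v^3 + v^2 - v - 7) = -2*v^3 - 2*v^2 - 6*v - 5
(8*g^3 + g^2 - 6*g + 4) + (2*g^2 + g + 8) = 8*g^3 + 3*g^2 - 5*g + 12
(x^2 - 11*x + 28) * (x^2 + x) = x^4 - 10*x^3 + 17*x^2 + 28*x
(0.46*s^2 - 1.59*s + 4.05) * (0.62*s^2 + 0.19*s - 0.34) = 0.2852*s^4 - 0.8984*s^3 + 2.0525*s^2 + 1.3101*s - 1.377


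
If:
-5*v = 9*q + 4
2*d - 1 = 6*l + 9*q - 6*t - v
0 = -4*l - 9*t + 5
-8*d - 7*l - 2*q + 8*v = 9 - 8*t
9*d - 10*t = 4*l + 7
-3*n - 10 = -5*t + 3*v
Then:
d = 6513/6889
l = 62726/6889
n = -865259/41334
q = -96303/13778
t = -24051/6889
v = 162323/13778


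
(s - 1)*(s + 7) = s^2 + 6*s - 7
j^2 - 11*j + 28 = (j - 7)*(j - 4)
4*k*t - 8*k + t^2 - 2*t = (4*k + t)*(t - 2)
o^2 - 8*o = o*(o - 8)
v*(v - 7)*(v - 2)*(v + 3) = v^4 - 6*v^3 - 13*v^2 + 42*v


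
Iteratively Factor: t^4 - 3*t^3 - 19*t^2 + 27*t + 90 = (t - 5)*(t^3 + 2*t^2 - 9*t - 18) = (t - 5)*(t - 3)*(t^2 + 5*t + 6) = (t - 5)*(t - 3)*(t + 2)*(t + 3)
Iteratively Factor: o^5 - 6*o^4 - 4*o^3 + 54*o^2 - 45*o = (o - 3)*(o^4 - 3*o^3 - 13*o^2 + 15*o) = (o - 3)*(o - 1)*(o^3 - 2*o^2 - 15*o) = (o - 3)*(o - 1)*(o + 3)*(o^2 - 5*o) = (o - 5)*(o - 3)*(o - 1)*(o + 3)*(o)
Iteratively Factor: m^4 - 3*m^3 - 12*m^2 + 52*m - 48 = (m - 2)*(m^3 - m^2 - 14*m + 24) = (m - 2)*(m + 4)*(m^2 - 5*m + 6) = (m - 3)*(m - 2)*(m + 4)*(m - 2)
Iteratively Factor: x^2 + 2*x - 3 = (x - 1)*(x + 3)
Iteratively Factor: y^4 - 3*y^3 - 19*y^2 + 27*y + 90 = (y + 3)*(y^3 - 6*y^2 - y + 30) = (y - 5)*(y + 3)*(y^2 - y - 6) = (y - 5)*(y - 3)*(y + 3)*(y + 2)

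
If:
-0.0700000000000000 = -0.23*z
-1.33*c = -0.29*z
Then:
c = 0.07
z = 0.30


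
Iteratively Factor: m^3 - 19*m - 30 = (m - 5)*(m^2 + 5*m + 6) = (m - 5)*(m + 3)*(m + 2)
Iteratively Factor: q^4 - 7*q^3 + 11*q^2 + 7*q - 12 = (q - 3)*(q^3 - 4*q^2 - q + 4) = (q - 4)*(q - 3)*(q^2 - 1) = (q - 4)*(q - 3)*(q + 1)*(q - 1)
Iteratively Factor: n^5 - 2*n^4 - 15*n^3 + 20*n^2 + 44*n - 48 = (n - 1)*(n^4 - n^3 - 16*n^2 + 4*n + 48) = (n - 1)*(n + 3)*(n^3 - 4*n^2 - 4*n + 16) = (n - 1)*(n + 2)*(n + 3)*(n^2 - 6*n + 8) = (n - 2)*(n - 1)*(n + 2)*(n + 3)*(n - 4)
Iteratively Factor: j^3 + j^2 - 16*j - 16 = (j + 4)*(j^2 - 3*j - 4) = (j + 1)*(j + 4)*(j - 4)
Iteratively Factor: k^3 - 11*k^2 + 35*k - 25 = (k - 1)*(k^2 - 10*k + 25) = (k - 5)*(k - 1)*(k - 5)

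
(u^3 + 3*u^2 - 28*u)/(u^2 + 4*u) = (u^2 + 3*u - 28)/(u + 4)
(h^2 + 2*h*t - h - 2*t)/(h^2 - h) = (h + 2*t)/h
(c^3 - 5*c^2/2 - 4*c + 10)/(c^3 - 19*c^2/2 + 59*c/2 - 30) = (c^2 - 4)/(c^2 - 7*c + 12)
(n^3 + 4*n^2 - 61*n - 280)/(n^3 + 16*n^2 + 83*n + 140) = (n - 8)/(n + 4)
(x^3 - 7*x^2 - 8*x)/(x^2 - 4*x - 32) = x*(x + 1)/(x + 4)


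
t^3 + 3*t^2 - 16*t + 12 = (t - 2)*(t - 1)*(t + 6)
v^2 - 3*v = v*(v - 3)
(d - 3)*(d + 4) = d^2 + d - 12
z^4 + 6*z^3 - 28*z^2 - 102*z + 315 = (z - 3)^2*(z + 5)*(z + 7)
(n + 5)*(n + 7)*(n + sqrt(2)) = n^3 + sqrt(2)*n^2 + 12*n^2 + 12*sqrt(2)*n + 35*n + 35*sqrt(2)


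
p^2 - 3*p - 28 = (p - 7)*(p + 4)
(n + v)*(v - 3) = n*v - 3*n + v^2 - 3*v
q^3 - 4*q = q*(q - 2)*(q + 2)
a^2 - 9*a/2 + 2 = (a - 4)*(a - 1/2)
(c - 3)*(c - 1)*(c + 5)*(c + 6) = c^4 + 7*c^3 - 11*c^2 - 87*c + 90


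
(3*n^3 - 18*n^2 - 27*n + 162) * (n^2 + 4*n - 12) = 3*n^5 - 6*n^4 - 135*n^3 + 270*n^2 + 972*n - 1944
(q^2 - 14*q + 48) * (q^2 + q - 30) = q^4 - 13*q^3 + 4*q^2 + 468*q - 1440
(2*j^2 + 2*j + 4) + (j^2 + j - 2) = 3*j^2 + 3*j + 2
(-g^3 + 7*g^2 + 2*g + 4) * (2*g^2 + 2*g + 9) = -2*g^5 + 12*g^4 + 9*g^3 + 75*g^2 + 26*g + 36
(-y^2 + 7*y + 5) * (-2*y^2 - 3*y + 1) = 2*y^4 - 11*y^3 - 32*y^2 - 8*y + 5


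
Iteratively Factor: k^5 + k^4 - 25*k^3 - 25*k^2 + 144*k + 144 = (k + 1)*(k^4 - 25*k^2 + 144) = (k - 3)*(k + 1)*(k^3 + 3*k^2 - 16*k - 48) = (k - 4)*(k - 3)*(k + 1)*(k^2 + 7*k + 12) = (k - 4)*(k - 3)*(k + 1)*(k + 3)*(k + 4)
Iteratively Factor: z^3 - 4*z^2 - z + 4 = (z - 1)*(z^2 - 3*z - 4) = (z - 1)*(z + 1)*(z - 4)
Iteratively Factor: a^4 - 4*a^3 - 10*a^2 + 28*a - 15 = (a - 5)*(a^3 + a^2 - 5*a + 3) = (a - 5)*(a - 1)*(a^2 + 2*a - 3) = (a - 5)*(a - 1)*(a + 3)*(a - 1)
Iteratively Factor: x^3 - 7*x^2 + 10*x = (x)*(x^2 - 7*x + 10) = x*(x - 5)*(x - 2)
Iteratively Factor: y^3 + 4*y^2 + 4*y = (y)*(y^2 + 4*y + 4) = y*(y + 2)*(y + 2)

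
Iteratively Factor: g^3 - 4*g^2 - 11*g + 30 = (g + 3)*(g^2 - 7*g + 10) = (g - 5)*(g + 3)*(g - 2)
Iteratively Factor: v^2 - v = (v - 1)*(v)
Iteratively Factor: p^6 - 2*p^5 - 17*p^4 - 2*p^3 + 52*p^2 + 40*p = (p + 1)*(p^5 - 3*p^4 - 14*p^3 + 12*p^2 + 40*p) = (p + 1)*(p + 2)*(p^4 - 5*p^3 - 4*p^2 + 20*p) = (p - 5)*(p + 1)*(p + 2)*(p^3 - 4*p) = (p - 5)*(p + 1)*(p + 2)^2*(p^2 - 2*p) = (p - 5)*(p - 2)*(p + 1)*(p + 2)^2*(p)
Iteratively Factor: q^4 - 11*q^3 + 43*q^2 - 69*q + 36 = (q - 4)*(q^3 - 7*q^2 + 15*q - 9) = (q - 4)*(q - 1)*(q^2 - 6*q + 9) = (q - 4)*(q - 3)*(q - 1)*(q - 3)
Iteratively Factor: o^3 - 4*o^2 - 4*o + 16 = (o - 4)*(o^2 - 4) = (o - 4)*(o - 2)*(o + 2)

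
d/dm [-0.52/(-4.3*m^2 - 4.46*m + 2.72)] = (-4.472*m - 2.3192)/(4.3*m^2 + 4.46*m - 2.72)^2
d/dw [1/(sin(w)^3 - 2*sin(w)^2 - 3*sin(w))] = (4/tan(w) + 3*cos(w)^3/sin(w)^2)/((sin(w) - 3)^2*(sin(w) + 1)^2)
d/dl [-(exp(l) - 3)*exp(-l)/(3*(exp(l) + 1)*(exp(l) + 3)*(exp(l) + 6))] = (exp(4*l) + 8*exp(3*l)/3 - 21*exp(2*l) - 54*exp(l) - 18)*exp(-l)/(exp(6*l) + 20*exp(5*l) + 154*exp(4*l) + 576*exp(3*l) + 1089*exp(2*l) + 972*exp(l) + 324)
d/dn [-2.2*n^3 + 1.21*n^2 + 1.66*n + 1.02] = -6.6*n^2 + 2.42*n + 1.66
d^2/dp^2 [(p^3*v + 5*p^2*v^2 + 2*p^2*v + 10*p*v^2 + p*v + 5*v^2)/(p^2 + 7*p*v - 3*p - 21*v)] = 2*v*((2*p + 7*v - 3)^2*(p^3 + 5*p^2*v + 2*p^2 + 10*p*v + p + 5*v) + (3*p + 5*v + 2)*(p^2 + 7*p*v - 3*p - 21*v)^2 - (p^2 + 7*p*v - 3*p - 21*v)*(p^3 + 5*p^2*v + 2*p^2 + 10*p*v + p + 5*v + (2*p + 7*v - 3)*(3*p^2 + 10*p*v + 4*p + 10*v + 1)))/(p^2 + 7*p*v - 3*p - 21*v)^3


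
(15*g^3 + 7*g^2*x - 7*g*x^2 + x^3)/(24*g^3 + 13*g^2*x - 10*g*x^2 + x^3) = (-5*g + x)/(-8*g + x)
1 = 1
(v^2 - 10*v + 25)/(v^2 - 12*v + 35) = (v - 5)/(v - 7)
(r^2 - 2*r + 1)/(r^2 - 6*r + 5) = (r - 1)/(r - 5)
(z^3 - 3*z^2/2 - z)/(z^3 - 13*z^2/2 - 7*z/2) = (z - 2)/(z - 7)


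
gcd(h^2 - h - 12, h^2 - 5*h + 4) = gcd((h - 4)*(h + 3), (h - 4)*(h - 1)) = h - 4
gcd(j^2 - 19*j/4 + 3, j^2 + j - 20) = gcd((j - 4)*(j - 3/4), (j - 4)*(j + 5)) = j - 4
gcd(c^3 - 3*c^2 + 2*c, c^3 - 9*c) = c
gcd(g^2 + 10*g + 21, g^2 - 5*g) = 1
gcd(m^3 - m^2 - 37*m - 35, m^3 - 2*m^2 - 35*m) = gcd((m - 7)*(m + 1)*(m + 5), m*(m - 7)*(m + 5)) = m^2 - 2*m - 35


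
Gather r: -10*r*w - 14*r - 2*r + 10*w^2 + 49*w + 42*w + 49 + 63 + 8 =r*(-10*w - 16) + 10*w^2 + 91*w + 120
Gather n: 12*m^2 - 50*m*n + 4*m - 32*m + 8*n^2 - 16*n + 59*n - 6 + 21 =12*m^2 - 28*m + 8*n^2 + n*(43 - 50*m) + 15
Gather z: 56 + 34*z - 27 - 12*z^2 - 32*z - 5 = -12*z^2 + 2*z + 24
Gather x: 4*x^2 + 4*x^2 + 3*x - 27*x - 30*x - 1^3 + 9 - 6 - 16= 8*x^2 - 54*x - 14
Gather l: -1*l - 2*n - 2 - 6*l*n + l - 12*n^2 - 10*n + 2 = -6*l*n - 12*n^2 - 12*n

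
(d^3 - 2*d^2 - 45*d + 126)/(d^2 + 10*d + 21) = (d^2 - 9*d + 18)/(d + 3)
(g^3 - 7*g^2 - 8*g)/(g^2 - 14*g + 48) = g*(g + 1)/(g - 6)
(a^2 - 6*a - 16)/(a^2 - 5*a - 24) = (a + 2)/(a + 3)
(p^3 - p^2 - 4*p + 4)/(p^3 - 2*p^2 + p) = (p^2 - 4)/(p*(p - 1))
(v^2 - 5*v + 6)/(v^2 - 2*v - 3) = (v - 2)/(v + 1)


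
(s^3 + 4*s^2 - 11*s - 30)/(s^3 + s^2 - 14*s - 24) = (s^2 + 2*s - 15)/(s^2 - s - 12)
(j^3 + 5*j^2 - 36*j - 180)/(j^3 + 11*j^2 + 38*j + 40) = (j^2 - 36)/(j^2 + 6*j + 8)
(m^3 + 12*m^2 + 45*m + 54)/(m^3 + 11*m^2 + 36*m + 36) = (m + 3)/(m + 2)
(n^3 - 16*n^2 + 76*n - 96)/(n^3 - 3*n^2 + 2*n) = (n^2 - 14*n + 48)/(n*(n - 1))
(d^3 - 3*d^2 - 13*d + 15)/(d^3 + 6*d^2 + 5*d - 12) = (d - 5)/(d + 4)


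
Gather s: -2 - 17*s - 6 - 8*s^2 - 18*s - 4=-8*s^2 - 35*s - 12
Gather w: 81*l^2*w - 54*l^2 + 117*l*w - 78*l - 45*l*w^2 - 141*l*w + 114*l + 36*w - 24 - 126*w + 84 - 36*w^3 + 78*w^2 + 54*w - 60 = -54*l^2 + 36*l - 36*w^3 + w^2*(78 - 45*l) + w*(81*l^2 - 24*l - 36)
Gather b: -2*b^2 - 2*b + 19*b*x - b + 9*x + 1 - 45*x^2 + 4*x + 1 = -2*b^2 + b*(19*x - 3) - 45*x^2 + 13*x + 2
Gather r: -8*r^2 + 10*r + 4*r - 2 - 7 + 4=-8*r^2 + 14*r - 5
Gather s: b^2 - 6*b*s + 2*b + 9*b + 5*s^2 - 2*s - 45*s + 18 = b^2 + 11*b + 5*s^2 + s*(-6*b - 47) + 18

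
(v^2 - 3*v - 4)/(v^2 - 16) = (v + 1)/(v + 4)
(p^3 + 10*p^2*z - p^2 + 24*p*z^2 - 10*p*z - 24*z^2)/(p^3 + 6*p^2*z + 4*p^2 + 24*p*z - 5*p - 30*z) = (p + 4*z)/(p + 5)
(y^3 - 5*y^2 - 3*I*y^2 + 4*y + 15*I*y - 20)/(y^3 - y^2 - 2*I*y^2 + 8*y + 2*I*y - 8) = (y^2 + y*(-5 + I) - 5*I)/(y^2 + y*(-1 + 2*I) - 2*I)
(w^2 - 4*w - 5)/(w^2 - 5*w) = (w + 1)/w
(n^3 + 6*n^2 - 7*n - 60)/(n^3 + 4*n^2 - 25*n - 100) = (n - 3)/(n - 5)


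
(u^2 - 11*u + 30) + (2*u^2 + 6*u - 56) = 3*u^2 - 5*u - 26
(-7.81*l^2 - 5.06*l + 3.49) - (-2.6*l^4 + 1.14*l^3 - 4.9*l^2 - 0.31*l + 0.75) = 2.6*l^4 - 1.14*l^3 - 2.91*l^2 - 4.75*l + 2.74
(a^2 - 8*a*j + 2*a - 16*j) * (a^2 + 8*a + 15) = a^4 - 8*a^3*j + 10*a^3 - 80*a^2*j + 31*a^2 - 248*a*j + 30*a - 240*j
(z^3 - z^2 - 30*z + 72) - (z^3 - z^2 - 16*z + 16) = 56 - 14*z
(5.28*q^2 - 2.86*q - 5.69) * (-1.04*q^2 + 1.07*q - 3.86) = -5.4912*q^4 + 8.624*q^3 - 17.5234*q^2 + 4.9513*q + 21.9634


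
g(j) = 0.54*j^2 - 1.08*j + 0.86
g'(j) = 1.08*j - 1.08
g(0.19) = 0.67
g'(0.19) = -0.87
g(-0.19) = 1.08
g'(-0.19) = -1.29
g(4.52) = 7.01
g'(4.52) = 3.80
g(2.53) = 1.58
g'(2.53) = 1.65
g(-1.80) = 4.55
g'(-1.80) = -3.02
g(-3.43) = 10.92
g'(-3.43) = -4.78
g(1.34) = 0.38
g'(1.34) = 0.37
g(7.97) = 26.55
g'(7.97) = 7.53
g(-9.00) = 54.32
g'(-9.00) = -10.80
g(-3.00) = 8.96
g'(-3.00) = -4.32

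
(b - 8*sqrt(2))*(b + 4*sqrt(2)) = b^2 - 4*sqrt(2)*b - 64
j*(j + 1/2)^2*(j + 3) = j^4 + 4*j^3 + 13*j^2/4 + 3*j/4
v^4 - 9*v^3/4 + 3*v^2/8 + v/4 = v*(v - 2)*(v - 1/2)*(v + 1/4)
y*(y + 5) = y^2 + 5*y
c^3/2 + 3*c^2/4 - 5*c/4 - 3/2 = (c/2 + 1)*(c - 3/2)*(c + 1)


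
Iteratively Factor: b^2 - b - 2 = (b + 1)*(b - 2)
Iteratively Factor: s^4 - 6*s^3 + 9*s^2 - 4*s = (s - 1)*(s^3 - 5*s^2 + 4*s) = (s - 1)^2*(s^2 - 4*s) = s*(s - 1)^2*(s - 4)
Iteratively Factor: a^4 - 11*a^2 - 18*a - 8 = (a + 2)*(a^3 - 2*a^2 - 7*a - 4) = (a + 1)*(a + 2)*(a^2 - 3*a - 4) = (a - 4)*(a + 1)*(a + 2)*(a + 1)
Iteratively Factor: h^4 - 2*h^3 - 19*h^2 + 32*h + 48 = (h + 1)*(h^3 - 3*h^2 - 16*h + 48) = (h - 3)*(h + 1)*(h^2 - 16) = (h - 3)*(h + 1)*(h + 4)*(h - 4)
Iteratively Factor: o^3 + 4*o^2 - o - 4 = (o + 1)*(o^2 + 3*o - 4) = (o + 1)*(o + 4)*(o - 1)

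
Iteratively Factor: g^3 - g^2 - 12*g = (g + 3)*(g^2 - 4*g) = g*(g + 3)*(g - 4)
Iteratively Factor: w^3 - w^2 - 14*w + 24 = (w - 2)*(w^2 + w - 12) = (w - 3)*(w - 2)*(w + 4)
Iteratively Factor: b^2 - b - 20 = (b - 5)*(b + 4)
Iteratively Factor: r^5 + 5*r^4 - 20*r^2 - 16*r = (r + 2)*(r^4 + 3*r^3 - 6*r^2 - 8*r) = (r + 1)*(r + 2)*(r^3 + 2*r^2 - 8*r) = (r + 1)*(r + 2)*(r + 4)*(r^2 - 2*r) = r*(r + 1)*(r + 2)*(r + 4)*(r - 2)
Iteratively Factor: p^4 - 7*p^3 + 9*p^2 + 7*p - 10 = (p + 1)*(p^3 - 8*p^2 + 17*p - 10) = (p - 2)*(p + 1)*(p^2 - 6*p + 5) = (p - 5)*(p - 2)*(p + 1)*(p - 1)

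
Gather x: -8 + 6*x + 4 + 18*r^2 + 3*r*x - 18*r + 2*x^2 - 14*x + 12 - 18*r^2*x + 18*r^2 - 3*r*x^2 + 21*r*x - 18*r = 36*r^2 - 36*r + x^2*(2 - 3*r) + x*(-18*r^2 + 24*r - 8) + 8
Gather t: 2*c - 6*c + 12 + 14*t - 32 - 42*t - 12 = -4*c - 28*t - 32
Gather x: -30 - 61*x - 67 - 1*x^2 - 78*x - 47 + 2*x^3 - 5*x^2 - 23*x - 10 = 2*x^3 - 6*x^2 - 162*x - 154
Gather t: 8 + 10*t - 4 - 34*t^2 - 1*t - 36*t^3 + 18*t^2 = -36*t^3 - 16*t^2 + 9*t + 4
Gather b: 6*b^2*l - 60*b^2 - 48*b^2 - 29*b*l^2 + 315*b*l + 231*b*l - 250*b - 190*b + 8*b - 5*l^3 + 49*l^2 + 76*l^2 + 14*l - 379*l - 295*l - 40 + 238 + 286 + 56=b^2*(6*l - 108) + b*(-29*l^2 + 546*l - 432) - 5*l^3 + 125*l^2 - 660*l + 540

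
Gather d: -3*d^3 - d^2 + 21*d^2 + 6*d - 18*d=-3*d^3 + 20*d^2 - 12*d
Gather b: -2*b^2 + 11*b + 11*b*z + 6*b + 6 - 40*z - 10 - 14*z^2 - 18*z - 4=-2*b^2 + b*(11*z + 17) - 14*z^2 - 58*z - 8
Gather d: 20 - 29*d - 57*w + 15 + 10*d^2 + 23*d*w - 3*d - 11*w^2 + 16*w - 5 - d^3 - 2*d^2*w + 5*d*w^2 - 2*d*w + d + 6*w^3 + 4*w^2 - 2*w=-d^3 + d^2*(10 - 2*w) + d*(5*w^2 + 21*w - 31) + 6*w^3 - 7*w^2 - 43*w + 30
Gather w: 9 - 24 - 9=-24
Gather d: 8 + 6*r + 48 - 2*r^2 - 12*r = -2*r^2 - 6*r + 56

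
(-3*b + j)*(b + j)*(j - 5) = -3*b^2*j + 15*b^2 - 2*b*j^2 + 10*b*j + j^3 - 5*j^2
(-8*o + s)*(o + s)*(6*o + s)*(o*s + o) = -48*o^4*s - 48*o^4 - 50*o^3*s^2 - 50*o^3*s - o^2*s^3 - o^2*s^2 + o*s^4 + o*s^3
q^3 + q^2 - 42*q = q*(q - 6)*(q + 7)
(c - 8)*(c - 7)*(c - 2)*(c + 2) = c^4 - 15*c^3 + 52*c^2 + 60*c - 224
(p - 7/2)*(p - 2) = p^2 - 11*p/2 + 7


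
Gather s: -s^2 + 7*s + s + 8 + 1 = -s^2 + 8*s + 9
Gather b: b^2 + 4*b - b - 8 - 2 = b^2 + 3*b - 10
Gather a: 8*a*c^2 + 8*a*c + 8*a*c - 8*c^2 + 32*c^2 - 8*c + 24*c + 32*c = a*(8*c^2 + 16*c) + 24*c^2 + 48*c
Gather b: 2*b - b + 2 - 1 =b + 1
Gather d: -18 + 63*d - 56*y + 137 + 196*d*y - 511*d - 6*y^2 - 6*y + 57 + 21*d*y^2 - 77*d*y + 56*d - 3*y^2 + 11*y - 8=d*(21*y^2 + 119*y - 392) - 9*y^2 - 51*y + 168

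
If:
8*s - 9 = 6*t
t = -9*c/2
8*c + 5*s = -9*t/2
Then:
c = 45/233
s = 441/932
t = -405/466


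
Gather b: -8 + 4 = -4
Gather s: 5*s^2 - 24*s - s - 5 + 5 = 5*s^2 - 25*s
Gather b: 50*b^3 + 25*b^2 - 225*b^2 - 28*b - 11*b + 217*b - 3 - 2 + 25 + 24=50*b^3 - 200*b^2 + 178*b + 44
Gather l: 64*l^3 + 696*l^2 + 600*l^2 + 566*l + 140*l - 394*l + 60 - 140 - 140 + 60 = 64*l^3 + 1296*l^2 + 312*l - 160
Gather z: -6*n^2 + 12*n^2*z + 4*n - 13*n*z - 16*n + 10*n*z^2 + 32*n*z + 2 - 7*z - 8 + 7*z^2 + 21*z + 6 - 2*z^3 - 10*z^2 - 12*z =-6*n^2 - 12*n - 2*z^3 + z^2*(10*n - 3) + z*(12*n^2 + 19*n + 2)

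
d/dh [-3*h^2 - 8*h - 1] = -6*h - 8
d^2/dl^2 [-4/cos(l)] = 4/cos(l) - 8/cos(l)^3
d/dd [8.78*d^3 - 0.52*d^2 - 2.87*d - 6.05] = 26.34*d^2 - 1.04*d - 2.87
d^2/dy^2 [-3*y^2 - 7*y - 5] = -6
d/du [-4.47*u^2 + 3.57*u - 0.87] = 3.57 - 8.94*u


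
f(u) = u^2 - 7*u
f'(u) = 2*u - 7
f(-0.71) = 5.47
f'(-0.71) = -8.42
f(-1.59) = 13.66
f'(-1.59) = -10.18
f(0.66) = -4.18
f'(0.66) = -5.68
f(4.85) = -10.43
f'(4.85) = 2.70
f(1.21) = -7.01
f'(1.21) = -4.58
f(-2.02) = 18.22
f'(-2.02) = -11.04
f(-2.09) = 19.00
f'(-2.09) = -11.18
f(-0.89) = 7.02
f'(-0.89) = -8.78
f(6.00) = -6.00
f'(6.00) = 5.00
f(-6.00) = 78.00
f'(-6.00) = -19.00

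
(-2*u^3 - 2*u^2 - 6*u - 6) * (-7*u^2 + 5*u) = 14*u^5 + 4*u^4 + 32*u^3 + 12*u^2 - 30*u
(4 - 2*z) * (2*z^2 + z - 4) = -4*z^3 + 6*z^2 + 12*z - 16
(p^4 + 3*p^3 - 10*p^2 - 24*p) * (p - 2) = p^5 + p^4 - 16*p^3 - 4*p^2 + 48*p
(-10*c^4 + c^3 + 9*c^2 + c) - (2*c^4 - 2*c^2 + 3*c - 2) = -12*c^4 + c^3 + 11*c^2 - 2*c + 2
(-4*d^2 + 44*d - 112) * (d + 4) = -4*d^3 + 28*d^2 + 64*d - 448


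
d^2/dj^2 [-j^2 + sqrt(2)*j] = -2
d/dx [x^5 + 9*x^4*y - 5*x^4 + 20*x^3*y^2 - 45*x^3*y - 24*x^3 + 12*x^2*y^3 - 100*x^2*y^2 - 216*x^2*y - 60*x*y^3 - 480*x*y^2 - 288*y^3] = 5*x^4 + 36*x^3*y - 20*x^3 + 60*x^2*y^2 - 135*x^2*y - 72*x^2 + 24*x*y^3 - 200*x*y^2 - 432*x*y - 60*y^3 - 480*y^2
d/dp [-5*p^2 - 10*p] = -10*p - 10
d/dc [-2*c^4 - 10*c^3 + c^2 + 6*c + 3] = -8*c^3 - 30*c^2 + 2*c + 6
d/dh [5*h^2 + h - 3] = 10*h + 1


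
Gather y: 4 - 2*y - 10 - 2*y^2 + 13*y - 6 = -2*y^2 + 11*y - 12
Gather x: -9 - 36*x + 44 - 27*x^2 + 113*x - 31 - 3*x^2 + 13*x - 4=-30*x^2 + 90*x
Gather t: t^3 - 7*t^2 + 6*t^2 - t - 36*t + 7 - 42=t^3 - t^2 - 37*t - 35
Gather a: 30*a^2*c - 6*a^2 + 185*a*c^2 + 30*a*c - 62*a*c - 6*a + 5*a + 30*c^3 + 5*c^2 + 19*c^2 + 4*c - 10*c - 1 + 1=a^2*(30*c - 6) + a*(185*c^2 - 32*c - 1) + 30*c^3 + 24*c^2 - 6*c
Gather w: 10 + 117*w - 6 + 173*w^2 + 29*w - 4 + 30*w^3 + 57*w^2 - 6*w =30*w^3 + 230*w^2 + 140*w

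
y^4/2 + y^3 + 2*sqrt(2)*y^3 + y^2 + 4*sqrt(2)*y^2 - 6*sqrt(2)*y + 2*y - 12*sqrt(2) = (y/2 + sqrt(2))*(y + 2)*(y - sqrt(2))*(y + 3*sqrt(2))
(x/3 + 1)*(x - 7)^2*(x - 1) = x^4/3 - 4*x^3 + 6*x^2 + 140*x/3 - 49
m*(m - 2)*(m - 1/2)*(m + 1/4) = m^4 - 9*m^3/4 + 3*m^2/8 + m/4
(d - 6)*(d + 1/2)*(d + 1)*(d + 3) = d^4 - 3*d^3/2 - 22*d^2 - 57*d/2 - 9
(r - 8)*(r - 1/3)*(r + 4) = r^3 - 13*r^2/3 - 92*r/3 + 32/3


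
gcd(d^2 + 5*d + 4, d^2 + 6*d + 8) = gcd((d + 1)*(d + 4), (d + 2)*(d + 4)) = d + 4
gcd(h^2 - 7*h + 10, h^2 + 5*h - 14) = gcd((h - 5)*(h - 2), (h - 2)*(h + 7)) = h - 2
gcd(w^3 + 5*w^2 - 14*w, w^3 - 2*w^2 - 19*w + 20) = 1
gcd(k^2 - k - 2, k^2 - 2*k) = k - 2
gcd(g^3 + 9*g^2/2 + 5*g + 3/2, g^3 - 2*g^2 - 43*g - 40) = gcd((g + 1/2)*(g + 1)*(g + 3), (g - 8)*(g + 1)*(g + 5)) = g + 1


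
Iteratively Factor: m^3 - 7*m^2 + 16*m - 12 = (m - 2)*(m^2 - 5*m + 6) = (m - 2)^2*(m - 3)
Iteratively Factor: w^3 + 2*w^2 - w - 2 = (w + 2)*(w^2 - 1) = (w + 1)*(w + 2)*(w - 1)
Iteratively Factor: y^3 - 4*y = (y + 2)*(y^2 - 2*y) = y*(y + 2)*(y - 2)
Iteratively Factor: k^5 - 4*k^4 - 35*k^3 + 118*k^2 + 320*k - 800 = (k - 5)*(k^4 + k^3 - 30*k^2 - 32*k + 160) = (k - 5)*(k + 4)*(k^3 - 3*k^2 - 18*k + 40) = (k - 5)*(k - 2)*(k + 4)*(k^2 - k - 20) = (k - 5)*(k - 2)*(k + 4)^2*(k - 5)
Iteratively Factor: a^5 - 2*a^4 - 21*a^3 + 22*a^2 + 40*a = (a - 2)*(a^4 - 21*a^2 - 20*a) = (a - 2)*(a + 1)*(a^3 - a^2 - 20*a) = a*(a - 2)*(a + 1)*(a^2 - a - 20) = a*(a - 2)*(a + 1)*(a + 4)*(a - 5)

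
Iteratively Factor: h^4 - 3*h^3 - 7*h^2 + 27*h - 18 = (h + 3)*(h^3 - 6*h^2 + 11*h - 6) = (h - 2)*(h + 3)*(h^2 - 4*h + 3) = (h - 2)*(h - 1)*(h + 3)*(h - 3)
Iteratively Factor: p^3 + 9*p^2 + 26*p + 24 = (p + 3)*(p^2 + 6*p + 8) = (p + 3)*(p + 4)*(p + 2)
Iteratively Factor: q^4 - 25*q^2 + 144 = (q + 3)*(q^3 - 3*q^2 - 16*q + 48) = (q - 4)*(q + 3)*(q^2 + q - 12) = (q - 4)*(q + 3)*(q + 4)*(q - 3)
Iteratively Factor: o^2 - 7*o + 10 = (o - 5)*(o - 2)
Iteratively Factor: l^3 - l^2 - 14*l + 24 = (l + 4)*(l^2 - 5*l + 6) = (l - 3)*(l + 4)*(l - 2)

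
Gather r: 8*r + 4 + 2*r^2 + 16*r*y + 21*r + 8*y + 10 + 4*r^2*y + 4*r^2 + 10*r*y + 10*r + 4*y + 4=r^2*(4*y + 6) + r*(26*y + 39) + 12*y + 18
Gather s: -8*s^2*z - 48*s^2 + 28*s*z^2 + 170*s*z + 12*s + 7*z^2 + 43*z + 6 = s^2*(-8*z - 48) + s*(28*z^2 + 170*z + 12) + 7*z^2 + 43*z + 6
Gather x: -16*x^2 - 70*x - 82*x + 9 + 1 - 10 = -16*x^2 - 152*x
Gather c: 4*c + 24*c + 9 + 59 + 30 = 28*c + 98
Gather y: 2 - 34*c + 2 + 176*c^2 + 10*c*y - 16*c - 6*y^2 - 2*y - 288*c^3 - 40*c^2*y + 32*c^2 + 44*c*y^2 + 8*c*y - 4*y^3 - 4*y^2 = -288*c^3 + 208*c^2 - 50*c - 4*y^3 + y^2*(44*c - 10) + y*(-40*c^2 + 18*c - 2) + 4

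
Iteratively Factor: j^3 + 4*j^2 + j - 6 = (j + 2)*(j^2 + 2*j - 3) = (j + 2)*(j + 3)*(j - 1)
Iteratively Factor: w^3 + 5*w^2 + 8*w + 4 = (w + 2)*(w^2 + 3*w + 2) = (w + 1)*(w + 2)*(w + 2)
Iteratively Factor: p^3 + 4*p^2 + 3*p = (p + 1)*(p^2 + 3*p) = p*(p + 1)*(p + 3)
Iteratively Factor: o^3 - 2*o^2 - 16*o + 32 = (o - 4)*(o^2 + 2*o - 8) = (o - 4)*(o - 2)*(o + 4)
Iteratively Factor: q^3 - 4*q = (q - 2)*(q^2 + 2*q) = q*(q - 2)*(q + 2)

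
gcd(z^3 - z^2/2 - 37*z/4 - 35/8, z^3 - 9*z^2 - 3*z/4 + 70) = z^2 - z - 35/4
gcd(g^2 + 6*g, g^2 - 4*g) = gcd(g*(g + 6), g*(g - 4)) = g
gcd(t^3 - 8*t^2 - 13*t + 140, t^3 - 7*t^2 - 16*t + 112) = t^2 - 3*t - 28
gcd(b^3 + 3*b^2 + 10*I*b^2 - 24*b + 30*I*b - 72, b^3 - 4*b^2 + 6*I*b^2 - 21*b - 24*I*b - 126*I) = b^2 + b*(3 + 6*I) + 18*I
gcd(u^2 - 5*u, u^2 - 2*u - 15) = u - 5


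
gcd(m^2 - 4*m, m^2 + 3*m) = m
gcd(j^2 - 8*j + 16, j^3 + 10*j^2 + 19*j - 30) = 1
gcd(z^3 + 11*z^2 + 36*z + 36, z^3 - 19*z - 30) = z^2 + 5*z + 6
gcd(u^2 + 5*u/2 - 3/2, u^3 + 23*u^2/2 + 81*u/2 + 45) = u + 3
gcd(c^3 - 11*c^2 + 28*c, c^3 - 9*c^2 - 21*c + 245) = c - 7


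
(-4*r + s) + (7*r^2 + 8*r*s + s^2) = 7*r^2 + 8*r*s - 4*r + s^2 + s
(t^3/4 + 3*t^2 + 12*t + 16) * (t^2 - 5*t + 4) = t^5/4 + 7*t^4/4 - 2*t^3 - 32*t^2 - 32*t + 64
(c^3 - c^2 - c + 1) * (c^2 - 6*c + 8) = c^5 - 7*c^4 + 13*c^3 - c^2 - 14*c + 8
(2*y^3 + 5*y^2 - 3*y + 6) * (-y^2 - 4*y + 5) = -2*y^5 - 13*y^4 - 7*y^3 + 31*y^2 - 39*y + 30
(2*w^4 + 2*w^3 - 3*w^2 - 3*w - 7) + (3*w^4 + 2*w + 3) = 5*w^4 + 2*w^3 - 3*w^2 - w - 4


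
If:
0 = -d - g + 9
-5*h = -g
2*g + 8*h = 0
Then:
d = 9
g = 0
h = 0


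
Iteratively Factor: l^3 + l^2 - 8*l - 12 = (l + 2)*(l^2 - l - 6) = (l + 2)^2*(l - 3)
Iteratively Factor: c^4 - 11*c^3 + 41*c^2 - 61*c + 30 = (c - 2)*(c^3 - 9*c^2 + 23*c - 15) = (c - 5)*(c - 2)*(c^2 - 4*c + 3) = (c - 5)*(c - 2)*(c - 1)*(c - 3)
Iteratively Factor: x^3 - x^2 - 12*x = (x)*(x^2 - x - 12) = x*(x + 3)*(x - 4)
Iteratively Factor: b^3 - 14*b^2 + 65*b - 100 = (b - 5)*(b^2 - 9*b + 20) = (b - 5)^2*(b - 4)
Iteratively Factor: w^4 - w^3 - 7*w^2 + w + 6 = (w - 1)*(w^3 - 7*w - 6) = (w - 3)*(w - 1)*(w^2 + 3*w + 2) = (w - 3)*(w - 1)*(w + 2)*(w + 1)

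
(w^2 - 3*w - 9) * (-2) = -2*w^2 + 6*w + 18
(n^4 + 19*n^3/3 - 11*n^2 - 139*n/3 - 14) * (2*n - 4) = 2*n^5 + 26*n^4/3 - 142*n^3/3 - 146*n^2/3 + 472*n/3 + 56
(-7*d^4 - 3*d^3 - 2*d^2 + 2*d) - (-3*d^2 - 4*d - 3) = -7*d^4 - 3*d^3 + d^2 + 6*d + 3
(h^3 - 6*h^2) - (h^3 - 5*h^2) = -h^2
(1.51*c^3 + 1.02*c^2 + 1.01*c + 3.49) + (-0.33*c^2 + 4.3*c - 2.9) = 1.51*c^3 + 0.69*c^2 + 5.31*c + 0.59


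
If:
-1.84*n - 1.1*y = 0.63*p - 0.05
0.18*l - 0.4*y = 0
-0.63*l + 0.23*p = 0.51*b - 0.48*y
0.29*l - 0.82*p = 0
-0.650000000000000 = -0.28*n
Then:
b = 3.84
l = -5.88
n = 2.32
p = -2.08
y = -2.65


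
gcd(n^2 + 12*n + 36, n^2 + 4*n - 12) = n + 6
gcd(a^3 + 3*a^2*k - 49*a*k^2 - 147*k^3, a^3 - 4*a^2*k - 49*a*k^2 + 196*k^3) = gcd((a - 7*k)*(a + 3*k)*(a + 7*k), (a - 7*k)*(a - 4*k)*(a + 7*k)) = a^2 - 49*k^2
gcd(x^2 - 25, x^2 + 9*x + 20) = x + 5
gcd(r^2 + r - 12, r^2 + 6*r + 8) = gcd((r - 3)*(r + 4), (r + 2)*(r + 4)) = r + 4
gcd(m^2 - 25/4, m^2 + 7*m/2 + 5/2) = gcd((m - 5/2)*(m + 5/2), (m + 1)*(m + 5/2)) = m + 5/2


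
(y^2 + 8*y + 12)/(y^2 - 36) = (y + 2)/(y - 6)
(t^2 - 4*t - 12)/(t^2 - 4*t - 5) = (-t^2 + 4*t + 12)/(-t^2 + 4*t + 5)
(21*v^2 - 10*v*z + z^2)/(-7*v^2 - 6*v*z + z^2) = (-3*v + z)/(v + z)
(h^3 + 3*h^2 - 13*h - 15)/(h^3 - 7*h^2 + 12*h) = (h^2 + 6*h + 5)/(h*(h - 4))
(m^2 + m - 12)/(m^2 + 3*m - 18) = (m + 4)/(m + 6)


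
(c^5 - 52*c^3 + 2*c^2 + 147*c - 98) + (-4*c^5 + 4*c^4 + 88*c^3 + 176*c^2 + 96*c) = -3*c^5 + 4*c^4 + 36*c^3 + 178*c^2 + 243*c - 98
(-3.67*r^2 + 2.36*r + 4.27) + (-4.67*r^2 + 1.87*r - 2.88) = -8.34*r^2 + 4.23*r + 1.39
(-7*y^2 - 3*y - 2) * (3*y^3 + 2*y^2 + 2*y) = -21*y^5 - 23*y^4 - 26*y^3 - 10*y^2 - 4*y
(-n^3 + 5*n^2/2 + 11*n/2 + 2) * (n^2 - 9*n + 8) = -n^5 + 23*n^4/2 - 25*n^3 - 55*n^2/2 + 26*n + 16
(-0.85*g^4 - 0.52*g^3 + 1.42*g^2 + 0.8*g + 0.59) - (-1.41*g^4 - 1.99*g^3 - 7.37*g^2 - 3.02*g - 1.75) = 0.56*g^4 + 1.47*g^3 + 8.79*g^2 + 3.82*g + 2.34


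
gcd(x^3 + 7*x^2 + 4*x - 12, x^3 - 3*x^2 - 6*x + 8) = x^2 + x - 2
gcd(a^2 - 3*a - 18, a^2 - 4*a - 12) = a - 6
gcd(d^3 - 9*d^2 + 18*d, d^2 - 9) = d - 3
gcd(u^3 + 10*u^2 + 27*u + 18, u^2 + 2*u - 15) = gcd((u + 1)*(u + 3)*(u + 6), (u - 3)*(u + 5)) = 1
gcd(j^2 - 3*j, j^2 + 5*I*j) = j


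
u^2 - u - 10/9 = (u - 5/3)*(u + 2/3)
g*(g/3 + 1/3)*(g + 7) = g^3/3 + 8*g^2/3 + 7*g/3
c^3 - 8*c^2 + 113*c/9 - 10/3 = (c - 6)*(c - 5/3)*(c - 1/3)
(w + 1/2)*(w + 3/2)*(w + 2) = w^3 + 4*w^2 + 19*w/4 + 3/2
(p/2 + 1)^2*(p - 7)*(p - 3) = p^4/4 - 3*p^3/2 - 15*p^2/4 + 11*p + 21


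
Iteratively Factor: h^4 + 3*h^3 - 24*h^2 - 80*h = (h - 5)*(h^3 + 8*h^2 + 16*h) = (h - 5)*(h + 4)*(h^2 + 4*h) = (h - 5)*(h + 4)^2*(h)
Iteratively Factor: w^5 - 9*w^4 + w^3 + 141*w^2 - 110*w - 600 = (w - 4)*(w^4 - 5*w^3 - 19*w^2 + 65*w + 150) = (w - 4)*(w + 2)*(w^3 - 7*w^2 - 5*w + 75) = (w - 5)*(w - 4)*(w + 2)*(w^2 - 2*w - 15) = (w - 5)^2*(w - 4)*(w + 2)*(w + 3)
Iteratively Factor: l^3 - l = (l - 1)*(l^2 + l) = l*(l - 1)*(l + 1)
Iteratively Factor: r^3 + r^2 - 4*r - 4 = (r - 2)*(r^2 + 3*r + 2) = (r - 2)*(r + 2)*(r + 1)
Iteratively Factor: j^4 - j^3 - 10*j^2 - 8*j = (j)*(j^3 - j^2 - 10*j - 8) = j*(j + 2)*(j^2 - 3*j - 4) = j*(j + 1)*(j + 2)*(j - 4)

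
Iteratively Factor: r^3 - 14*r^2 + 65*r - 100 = (r - 5)*(r^2 - 9*r + 20) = (r - 5)^2*(r - 4)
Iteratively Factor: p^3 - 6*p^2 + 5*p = (p - 1)*(p^2 - 5*p) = p*(p - 1)*(p - 5)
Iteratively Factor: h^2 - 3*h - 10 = (h - 5)*(h + 2)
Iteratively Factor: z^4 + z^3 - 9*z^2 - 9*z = (z + 3)*(z^3 - 2*z^2 - 3*z) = (z + 1)*(z + 3)*(z^2 - 3*z) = (z - 3)*(z + 1)*(z + 3)*(z)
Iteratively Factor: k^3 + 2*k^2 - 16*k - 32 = (k - 4)*(k^2 + 6*k + 8) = (k - 4)*(k + 4)*(k + 2)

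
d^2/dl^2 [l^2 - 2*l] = 2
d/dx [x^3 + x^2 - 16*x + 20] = 3*x^2 + 2*x - 16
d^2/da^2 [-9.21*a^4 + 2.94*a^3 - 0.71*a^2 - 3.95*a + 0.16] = -110.52*a^2 + 17.64*a - 1.42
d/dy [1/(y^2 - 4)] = -2*y/(y^2 - 4)^2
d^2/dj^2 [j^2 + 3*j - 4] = 2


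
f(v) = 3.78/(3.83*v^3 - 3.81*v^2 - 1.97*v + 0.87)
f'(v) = 3.78*(-11.49*v^2 + 7.62*v + 1.97)/(3.83*v^3 - 3.81*v^2 - 1.97*v + 0.87)^2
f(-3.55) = -0.02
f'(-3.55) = -0.01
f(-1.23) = -0.39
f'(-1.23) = -1.02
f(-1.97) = -0.10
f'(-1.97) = -0.14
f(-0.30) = 3.73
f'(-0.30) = -4.96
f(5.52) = 0.01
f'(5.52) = -0.00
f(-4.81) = -0.01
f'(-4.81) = -0.00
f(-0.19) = 3.50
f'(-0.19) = 0.35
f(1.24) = -29.37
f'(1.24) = -1426.22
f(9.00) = 0.00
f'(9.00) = -0.00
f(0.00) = 4.34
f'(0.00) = 9.84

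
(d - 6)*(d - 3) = d^2 - 9*d + 18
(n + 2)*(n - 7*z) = n^2 - 7*n*z + 2*n - 14*z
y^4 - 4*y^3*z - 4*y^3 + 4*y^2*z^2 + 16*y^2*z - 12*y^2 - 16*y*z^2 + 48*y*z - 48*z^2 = (y - 6)*(y + 2)*(y - 2*z)^2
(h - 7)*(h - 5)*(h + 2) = h^3 - 10*h^2 + 11*h + 70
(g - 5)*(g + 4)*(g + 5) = g^3 + 4*g^2 - 25*g - 100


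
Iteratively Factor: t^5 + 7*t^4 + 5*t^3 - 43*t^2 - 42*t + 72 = (t + 4)*(t^4 + 3*t^3 - 7*t^2 - 15*t + 18) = (t - 2)*(t + 4)*(t^3 + 5*t^2 + 3*t - 9) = (t - 2)*(t + 3)*(t + 4)*(t^2 + 2*t - 3) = (t - 2)*(t + 3)^2*(t + 4)*(t - 1)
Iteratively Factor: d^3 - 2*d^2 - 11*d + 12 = (d + 3)*(d^2 - 5*d + 4) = (d - 1)*(d + 3)*(d - 4)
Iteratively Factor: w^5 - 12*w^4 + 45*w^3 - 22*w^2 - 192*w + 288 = (w - 4)*(w^4 - 8*w^3 + 13*w^2 + 30*w - 72) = (w - 4)*(w + 2)*(w^3 - 10*w^2 + 33*w - 36) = (w - 4)^2*(w + 2)*(w^2 - 6*w + 9) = (w - 4)^2*(w - 3)*(w + 2)*(w - 3)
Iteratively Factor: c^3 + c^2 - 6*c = (c - 2)*(c^2 + 3*c) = (c - 2)*(c + 3)*(c)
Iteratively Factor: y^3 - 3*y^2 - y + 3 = (y - 1)*(y^2 - 2*y - 3) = (y - 3)*(y - 1)*(y + 1)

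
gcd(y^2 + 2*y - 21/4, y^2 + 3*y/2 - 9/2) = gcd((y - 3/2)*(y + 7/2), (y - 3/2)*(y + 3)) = y - 3/2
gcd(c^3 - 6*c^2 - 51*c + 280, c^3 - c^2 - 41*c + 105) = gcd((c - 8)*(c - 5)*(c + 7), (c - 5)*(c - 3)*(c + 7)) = c^2 + 2*c - 35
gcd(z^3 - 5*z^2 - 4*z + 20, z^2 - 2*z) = z - 2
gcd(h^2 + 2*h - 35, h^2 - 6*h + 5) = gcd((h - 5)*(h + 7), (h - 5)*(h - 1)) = h - 5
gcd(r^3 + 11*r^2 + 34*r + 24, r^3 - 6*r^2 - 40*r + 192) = r + 6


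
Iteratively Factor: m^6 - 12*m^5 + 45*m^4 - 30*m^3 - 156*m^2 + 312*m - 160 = (m + 2)*(m^5 - 14*m^4 + 73*m^3 - 176*m^2 + 196*m - 80) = (m - 1)*(m + 2)*(m^4 - 13*m^3 + 60*m^2 - 116*m + 80) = (m - 2)*(m - 1)*(m + 2)*(m^3 - 11*m^2 + 38*m - 40) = (m - 2)^2*(m - 1)*(m + 2)*(m^2 - 9*m + 20) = (m - 5)*(m - 2)^2*(m - 1)*(m + 2)*(m - 4)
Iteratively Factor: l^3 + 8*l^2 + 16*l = (l + 4)*(l^2 + 4*l) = (l + 4)^2*(l)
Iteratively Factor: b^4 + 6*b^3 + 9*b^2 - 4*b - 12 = (b - 1)*(b^3 + 7*b^2 + 16*b + 12) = (b - 1)*(b + 2)*(b^2 + 5*b + 6) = (b - 1)*(b + 2)*(b + 3)*(b + 2)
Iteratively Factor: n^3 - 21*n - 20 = (n - 5)*(n^2 + 5*n + 4) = (n - 5)*(n + 1)*(n + 4)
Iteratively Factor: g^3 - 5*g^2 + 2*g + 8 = (g + 1)*(g^2 - 6*g + 8) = (g - 4)*(g + 1)*(g - 2)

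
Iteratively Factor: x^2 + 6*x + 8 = (x + 2)*(x + 4)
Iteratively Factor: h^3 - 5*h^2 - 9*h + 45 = (h - 5)*(h^2 - 9) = (h - 5)*(h - 3)*(h + 3)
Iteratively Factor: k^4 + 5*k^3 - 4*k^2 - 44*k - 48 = (k + 2)*(k^3 + 3*k^2 - 10*k - 24) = (k - 3)*(k + 2)*(k^2 + 6*k + 8) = (k - 3)*(k + 2)^2*(k + 4)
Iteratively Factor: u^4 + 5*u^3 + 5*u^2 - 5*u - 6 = (u + 3)*(u^3 + 2*u^2 - u - 2) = (u + 2)*(u + 3)*(u^2 - 1) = (u - 1)*(u + 2)*(u + 3)*(u + 1)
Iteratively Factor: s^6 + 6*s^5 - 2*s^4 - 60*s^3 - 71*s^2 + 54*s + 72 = (s - 1)*(s^5 + 7*s^4 + 5*s^3 - 55*s^2 - 126*s - 72) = (s - 1)*(s + 3)*(s^4 + 4*s^3 - 7*s^2 - 34*s - 24) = (s - 3)*(s - 1)*(s + 3)*(s^3 + 7*s^2 + 14*s + 8) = (s - 3)*(s - 1)*(s + 2)*(s + 3)*(s^2 + 5*s + 4) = (s - 3)*(s - 1)*(s + 1)*(s + 2)*(s + 3)*(s + 4)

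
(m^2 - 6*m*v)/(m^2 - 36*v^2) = m/(m + 6*v)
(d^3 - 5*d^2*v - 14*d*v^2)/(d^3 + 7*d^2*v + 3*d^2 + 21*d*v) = (d^2 - 5*d*v - 14*v^2)/(d^2 + 7*d*v + 3*d + 21*v)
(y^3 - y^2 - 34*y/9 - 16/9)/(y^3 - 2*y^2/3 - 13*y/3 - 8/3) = (y + 2/3)/(y + 1)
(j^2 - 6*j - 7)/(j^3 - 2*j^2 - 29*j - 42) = (j + 1)/(j^2 + 5*j + 6)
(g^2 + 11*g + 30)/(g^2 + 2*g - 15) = (g + 6)/(g - 3)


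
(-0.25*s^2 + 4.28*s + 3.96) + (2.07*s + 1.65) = -0.25*s^2 + 6.35*s + 5.61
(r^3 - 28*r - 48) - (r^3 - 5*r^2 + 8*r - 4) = 5*r^2 - 36*r - 44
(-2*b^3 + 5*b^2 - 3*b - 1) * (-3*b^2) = 6*b^5 - 15*b^4 + 9*b^3 + 3*b^2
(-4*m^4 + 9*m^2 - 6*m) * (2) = -8*m^4 + 18*m^2 - 12*m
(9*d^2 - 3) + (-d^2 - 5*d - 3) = 8*d^2 - 5*d - 6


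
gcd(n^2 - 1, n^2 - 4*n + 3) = n - 1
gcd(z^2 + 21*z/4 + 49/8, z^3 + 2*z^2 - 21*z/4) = z + 7/2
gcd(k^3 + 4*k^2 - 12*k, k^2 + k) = k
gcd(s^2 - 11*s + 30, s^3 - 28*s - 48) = s - 6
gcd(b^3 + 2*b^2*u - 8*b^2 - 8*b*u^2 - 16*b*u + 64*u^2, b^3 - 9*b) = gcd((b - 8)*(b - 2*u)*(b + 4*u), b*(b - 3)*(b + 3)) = 1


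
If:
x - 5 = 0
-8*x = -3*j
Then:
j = 40/3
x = 5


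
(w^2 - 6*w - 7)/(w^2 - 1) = (w - 7)/(w - 1)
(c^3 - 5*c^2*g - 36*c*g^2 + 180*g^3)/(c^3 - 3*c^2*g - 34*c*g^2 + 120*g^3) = (c - 6*g)/(c - 4*g)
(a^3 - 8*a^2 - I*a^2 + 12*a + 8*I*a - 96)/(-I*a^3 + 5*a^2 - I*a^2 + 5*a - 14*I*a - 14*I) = (I*a^3 + a^2*(1 - 8*I) + a*(-8 + 12*I) - 96*I)/(a^3 + a^2*(1 + 5*I) + a*(14 + 5*I) + 14)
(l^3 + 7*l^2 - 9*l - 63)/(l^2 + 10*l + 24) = (l^3 + 7*l^2 - 9*l - 63)/(l^2 + 10*l + 24)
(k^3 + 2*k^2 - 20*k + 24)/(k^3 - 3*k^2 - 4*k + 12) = (k^2 + 4*k - 12)/(k^2 - k - 6)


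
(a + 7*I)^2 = a^2 + 14*I*a - 49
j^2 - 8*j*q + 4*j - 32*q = (j + 4)*(j - 8*q)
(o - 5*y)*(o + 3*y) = o^2 - 2*o*y - 15*y^2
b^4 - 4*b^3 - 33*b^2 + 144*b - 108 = (b - 6)*(b - 3)*(b - 1)*(b + 6)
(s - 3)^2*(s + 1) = s^3 - 5*s^2 + 3*s + 9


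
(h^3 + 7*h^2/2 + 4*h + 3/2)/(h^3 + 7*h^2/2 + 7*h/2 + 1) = (2*h^2 + 5*h + 3)/(2*h^2 + 5*h + 2)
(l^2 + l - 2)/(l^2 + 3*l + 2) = (l - 1)/(l + 1)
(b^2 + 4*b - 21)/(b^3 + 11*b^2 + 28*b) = (b - 3)/(b*(b + 4))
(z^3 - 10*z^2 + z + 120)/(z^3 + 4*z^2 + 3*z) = (z^2 - 13*z + 40)/(z*(z + 1))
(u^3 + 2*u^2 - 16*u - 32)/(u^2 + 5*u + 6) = (u^2 - 16)/(u + 3)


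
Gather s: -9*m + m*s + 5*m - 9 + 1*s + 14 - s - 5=m*s - 4*m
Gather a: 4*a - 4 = 4*a - 4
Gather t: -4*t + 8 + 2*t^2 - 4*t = 2*t^2 - 8*t + 8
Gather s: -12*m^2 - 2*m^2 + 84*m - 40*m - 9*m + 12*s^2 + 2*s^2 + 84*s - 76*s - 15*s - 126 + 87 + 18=-14*m^2 + 35*m + 14*s^2 - 7*s - 21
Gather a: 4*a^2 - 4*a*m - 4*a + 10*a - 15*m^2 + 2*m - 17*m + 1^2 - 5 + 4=4*a^2 + a*(6 - 4*m) - 15*m^2 - 15*m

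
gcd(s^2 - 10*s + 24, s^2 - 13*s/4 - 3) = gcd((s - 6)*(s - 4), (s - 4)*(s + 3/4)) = s - 4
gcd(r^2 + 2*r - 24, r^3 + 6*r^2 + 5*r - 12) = 1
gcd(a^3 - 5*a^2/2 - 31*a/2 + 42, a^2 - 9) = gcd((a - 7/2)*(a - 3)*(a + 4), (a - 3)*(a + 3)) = a - 3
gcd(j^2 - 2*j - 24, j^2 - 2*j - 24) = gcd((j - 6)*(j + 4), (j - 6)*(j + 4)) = j^2 - 2*j - 24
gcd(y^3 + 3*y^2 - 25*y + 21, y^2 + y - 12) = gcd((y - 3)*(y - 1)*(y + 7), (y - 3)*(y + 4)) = y - 3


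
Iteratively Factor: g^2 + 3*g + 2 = (g + 2)*(g + 1)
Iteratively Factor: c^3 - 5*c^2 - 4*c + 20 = (c - 5)*(c^2 - 4) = (c - 5)*(c - 2)*(c + 2)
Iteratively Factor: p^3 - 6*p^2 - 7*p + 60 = (p + 3)*(p^2 - 9*p + 20) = (p - 5)*(p + 3)*(p - 4)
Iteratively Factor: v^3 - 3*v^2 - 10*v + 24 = (v + 3)*(v^2 - 6*v + 8) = (v - 4)*(v + 3)*(v - 2)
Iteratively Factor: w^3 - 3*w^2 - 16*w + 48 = (w + 4)*(w^2 - 7*w + 12) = (w - 3)*(w + 4)*(w - 4)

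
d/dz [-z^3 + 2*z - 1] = 2 - 3*z^2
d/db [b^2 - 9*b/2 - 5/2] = 2*b - 9/2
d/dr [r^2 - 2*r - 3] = 2*r - 2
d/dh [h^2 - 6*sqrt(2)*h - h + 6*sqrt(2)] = 2*h - 6*sqrt(2) - 1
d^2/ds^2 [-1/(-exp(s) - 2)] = (exp(s) - 2)*exp(s)/(exp(s) + 2)^3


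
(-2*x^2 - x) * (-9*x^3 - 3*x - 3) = 18*x^5 + 9*x^4 + 6*x^3 + 9*x^2 + 3*x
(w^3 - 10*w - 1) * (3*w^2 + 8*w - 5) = 3*w^5 + 8*w^4 - 35*w^3 - 83*w^2 + 42*w + 5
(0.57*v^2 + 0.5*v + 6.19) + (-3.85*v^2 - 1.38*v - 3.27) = -3.28*v^2 - 0.88*v + 2.92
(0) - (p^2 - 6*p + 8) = -p^2 + 6*p - 8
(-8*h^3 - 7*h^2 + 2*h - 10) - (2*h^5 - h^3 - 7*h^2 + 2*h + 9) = -2*h^5 - 7*h^3 - 19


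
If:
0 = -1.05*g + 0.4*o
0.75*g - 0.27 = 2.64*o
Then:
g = -0.04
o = -0.11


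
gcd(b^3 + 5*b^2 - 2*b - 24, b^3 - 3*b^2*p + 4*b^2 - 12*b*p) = b + 4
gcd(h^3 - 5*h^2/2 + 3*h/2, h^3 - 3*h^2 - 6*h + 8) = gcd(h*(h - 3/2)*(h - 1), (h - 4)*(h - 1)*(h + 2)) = h - 1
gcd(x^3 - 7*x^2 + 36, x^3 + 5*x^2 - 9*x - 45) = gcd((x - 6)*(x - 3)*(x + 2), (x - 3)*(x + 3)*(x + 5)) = x - 3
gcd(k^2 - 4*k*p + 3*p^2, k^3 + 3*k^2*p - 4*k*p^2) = -k + p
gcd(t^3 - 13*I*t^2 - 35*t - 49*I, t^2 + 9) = 1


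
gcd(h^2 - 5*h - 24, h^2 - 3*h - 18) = h + 3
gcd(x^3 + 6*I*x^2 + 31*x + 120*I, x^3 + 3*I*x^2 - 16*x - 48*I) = x + 3*I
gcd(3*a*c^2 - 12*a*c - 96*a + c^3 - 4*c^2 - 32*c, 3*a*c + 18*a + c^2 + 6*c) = 3*a + c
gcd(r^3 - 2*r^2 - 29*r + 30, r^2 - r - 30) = r^2 - r - 30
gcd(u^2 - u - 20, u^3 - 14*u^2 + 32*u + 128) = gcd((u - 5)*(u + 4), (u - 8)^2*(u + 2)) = 1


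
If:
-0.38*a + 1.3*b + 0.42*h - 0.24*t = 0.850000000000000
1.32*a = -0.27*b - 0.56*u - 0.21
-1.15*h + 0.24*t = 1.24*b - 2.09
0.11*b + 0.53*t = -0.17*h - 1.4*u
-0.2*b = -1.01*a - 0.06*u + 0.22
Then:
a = 0.70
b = 1.60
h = 1.47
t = 6.60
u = -2.80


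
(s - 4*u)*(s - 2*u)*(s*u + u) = s^3*u - 6*s^2*u^2 + s^2*u + 8*s*u^3 - 6*s*u^2 + 8*u^3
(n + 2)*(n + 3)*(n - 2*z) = n^3 - 2*n^2*z + 5*n^2 - 10*n*z + 6*n - 12*z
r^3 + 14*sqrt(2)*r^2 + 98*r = r*(r + 7*sqrt(2))^2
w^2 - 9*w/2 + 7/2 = (w - 7/2)*(w - 1)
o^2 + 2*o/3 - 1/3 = (o - 1/3)*(o + 1)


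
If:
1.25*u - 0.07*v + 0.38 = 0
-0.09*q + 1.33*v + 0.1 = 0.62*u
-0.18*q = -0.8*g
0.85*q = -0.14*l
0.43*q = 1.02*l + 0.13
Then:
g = 0.00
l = -0.12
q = 0.02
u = -0.32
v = -0.22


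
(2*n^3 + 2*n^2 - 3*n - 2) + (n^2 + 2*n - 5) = 2*n^3 + 3*n^2 - n - 7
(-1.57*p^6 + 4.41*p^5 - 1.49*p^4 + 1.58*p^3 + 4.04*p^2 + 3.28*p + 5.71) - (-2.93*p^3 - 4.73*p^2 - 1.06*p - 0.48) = -1.57*p^6 + 4.41*p^5 - 1.49*p^4 + 4.51*p^3 + 8.77*p^2 + 4.34*p + 6.19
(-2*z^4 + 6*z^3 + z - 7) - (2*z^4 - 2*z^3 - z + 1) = -4*z^4 + 8*z^3 + 2*z - 8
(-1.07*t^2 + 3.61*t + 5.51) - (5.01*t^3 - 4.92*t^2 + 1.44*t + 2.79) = -5.01*t^3 + 3.85*t^2 + 2.17*t + 2.72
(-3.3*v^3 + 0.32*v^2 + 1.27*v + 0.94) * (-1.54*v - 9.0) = 5.082*v^4 + 29.2072*v^3 - 4.8358*v^2 - 12.8776*v - 8.46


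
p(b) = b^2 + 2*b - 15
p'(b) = 2*b + 2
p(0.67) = -13.21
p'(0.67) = 3.34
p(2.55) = -3.40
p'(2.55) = 7.10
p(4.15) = 10.52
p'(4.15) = 10.30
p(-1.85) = -15.28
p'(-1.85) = -1.70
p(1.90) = -7.59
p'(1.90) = 5.80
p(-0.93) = -16.00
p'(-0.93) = 0.14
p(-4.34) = -4.84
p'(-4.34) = -6.68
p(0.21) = -14.54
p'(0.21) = 2.42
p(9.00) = 84.00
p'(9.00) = 20.00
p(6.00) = 33.00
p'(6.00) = 14.00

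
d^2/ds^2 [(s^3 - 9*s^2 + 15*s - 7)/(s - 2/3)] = 18*(3*s^3 - 6*s^2 + 4*s - 3)/(27*s^3 - 54*s^2 + 36*s - 8)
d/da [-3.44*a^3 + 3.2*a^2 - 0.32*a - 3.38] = -10.32*a^2 + 6.4*a - 0.32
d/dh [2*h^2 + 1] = 4*h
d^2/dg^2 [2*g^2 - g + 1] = 4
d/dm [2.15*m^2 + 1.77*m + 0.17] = 4.3*m + 1.77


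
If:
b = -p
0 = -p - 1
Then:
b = 1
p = -1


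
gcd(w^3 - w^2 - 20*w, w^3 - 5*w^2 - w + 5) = w - 5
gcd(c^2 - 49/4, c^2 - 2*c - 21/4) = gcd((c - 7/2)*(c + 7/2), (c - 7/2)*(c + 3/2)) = c - 7/2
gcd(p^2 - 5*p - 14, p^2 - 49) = p - 7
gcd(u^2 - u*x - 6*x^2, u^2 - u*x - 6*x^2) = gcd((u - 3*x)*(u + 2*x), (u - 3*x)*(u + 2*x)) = -u^2 + u*x + 6*x^2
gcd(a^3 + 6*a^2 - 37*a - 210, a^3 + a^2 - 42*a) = a^2 + a - 42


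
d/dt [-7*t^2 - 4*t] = -14*t - 4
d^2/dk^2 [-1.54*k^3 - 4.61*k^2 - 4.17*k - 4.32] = -9.24*k - 9.22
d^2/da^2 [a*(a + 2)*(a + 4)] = 6*a + 12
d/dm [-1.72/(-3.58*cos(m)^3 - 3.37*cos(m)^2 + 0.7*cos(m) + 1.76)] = (18.4728*cos(m)^2 + 11.5928*cos(m) - 1.204)*sin(m)/(3.58*cos(m)^3 + 3.37*cos(m)^2 - 0.7*cos(m) - 1.76)^2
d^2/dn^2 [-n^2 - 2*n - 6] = -2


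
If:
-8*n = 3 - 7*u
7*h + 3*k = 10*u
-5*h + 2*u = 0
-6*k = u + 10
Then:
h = -20/77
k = -120/77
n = -83/88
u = -50/77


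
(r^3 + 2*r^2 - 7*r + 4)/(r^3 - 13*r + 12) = (r - 1)/(r - 3)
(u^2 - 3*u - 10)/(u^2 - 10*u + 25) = (u + 2)/(u - 5)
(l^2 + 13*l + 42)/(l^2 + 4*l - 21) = (l + 6)/(l - 3)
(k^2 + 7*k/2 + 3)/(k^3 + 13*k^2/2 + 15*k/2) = (k + 2)/(k*(k + 5))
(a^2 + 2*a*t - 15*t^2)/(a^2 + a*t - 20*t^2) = (-a + 3*t)/(-a + 4*t)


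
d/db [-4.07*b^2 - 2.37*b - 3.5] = -8.14*b - 2.37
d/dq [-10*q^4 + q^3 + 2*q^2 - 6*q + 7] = -40*q^3 + 3*q^2 + 4*q - 6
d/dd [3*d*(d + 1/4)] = 6*d + 3/4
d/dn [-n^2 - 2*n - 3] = -2*n - 2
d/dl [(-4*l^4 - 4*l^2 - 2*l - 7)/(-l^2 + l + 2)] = (8*l^5 - 12*l^4 - 32*l^3 - 6*l^2 - 30*l + 3)/(l^4 - 2*l^3 - 3*l^2 + 4*l + 4)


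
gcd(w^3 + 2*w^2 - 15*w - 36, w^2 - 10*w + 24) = w - 4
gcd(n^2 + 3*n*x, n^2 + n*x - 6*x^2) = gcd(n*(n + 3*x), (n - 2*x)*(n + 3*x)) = n + 3*x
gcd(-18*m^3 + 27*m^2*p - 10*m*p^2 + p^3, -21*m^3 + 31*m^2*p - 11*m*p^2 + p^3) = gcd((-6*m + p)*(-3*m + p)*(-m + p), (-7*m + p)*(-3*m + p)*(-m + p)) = 3*m^2 - 4*m*p + p^2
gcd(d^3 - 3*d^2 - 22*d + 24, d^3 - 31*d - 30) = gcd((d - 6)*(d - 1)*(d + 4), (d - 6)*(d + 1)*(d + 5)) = d - 6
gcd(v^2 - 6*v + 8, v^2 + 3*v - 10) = v - 2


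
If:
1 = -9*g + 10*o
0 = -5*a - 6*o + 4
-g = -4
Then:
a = -91/25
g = 4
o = 37/10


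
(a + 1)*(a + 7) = a^2 + 8*a + 7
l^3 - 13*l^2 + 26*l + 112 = (l - 8)*(l - 7)*(l + 2)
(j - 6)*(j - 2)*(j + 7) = j^3 - j^2 - 44*j + 84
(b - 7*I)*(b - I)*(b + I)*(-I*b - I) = -I*b^4 - 7*b^3 - I*b^3 - 7*b^2 - I*b^2 - 7*b - I*b - 7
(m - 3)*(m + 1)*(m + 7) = m^3 + 5*m^2 - 17*m - 21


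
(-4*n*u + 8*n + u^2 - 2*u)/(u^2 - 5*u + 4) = (-4*n*u + 8*n + u^2 - 2*u)/(u^2 - 5*u + 4)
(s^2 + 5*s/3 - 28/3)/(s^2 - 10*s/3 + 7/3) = (s + 4)/(s - 1)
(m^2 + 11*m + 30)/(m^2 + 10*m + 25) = (m + 6)/(m + 5)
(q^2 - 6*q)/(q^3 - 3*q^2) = (q - 6)/(q*(q - 3))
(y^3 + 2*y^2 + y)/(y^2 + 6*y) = (y^2 + 2*y + 1)/(y + 6)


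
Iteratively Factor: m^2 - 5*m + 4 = (m - 1)*(m - 4)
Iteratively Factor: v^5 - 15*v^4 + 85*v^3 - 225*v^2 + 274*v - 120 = (v - 4)*(v^4 - 11*v^3 + 41*v^2 - 61*v + 30) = (v - 4)*(v - 1)*(v^3 - 10*v^2 + 31*v - 30) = (v - 5)*(v - 4)*(v - 1)*(v^2 - 5*v + 6) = (v - 5)*(v - 4)*(v - 2)*(v - 1)*(v - 3)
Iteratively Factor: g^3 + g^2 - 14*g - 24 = (g + 2)*(g^2 - g - 12) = (g + 2)*(g + 3)*(g - 4)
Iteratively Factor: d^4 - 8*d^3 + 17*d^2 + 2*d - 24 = (d - 4)*(d^3 - 4*d^2 + d + 6) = (d - 4)*(d - 3)*(d^2 - d - 2) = (d - 4)*(d - 3)*(d - 2)*(d + 1)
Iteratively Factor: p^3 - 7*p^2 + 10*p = (p - 2)*(p^2 - 5*p) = p*(p - 2)*(p - 5)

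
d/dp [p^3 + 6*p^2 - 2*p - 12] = 3*p^2 + 12*p - 2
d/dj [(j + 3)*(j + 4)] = 2*j + 7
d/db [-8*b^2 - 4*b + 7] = -16*b - 4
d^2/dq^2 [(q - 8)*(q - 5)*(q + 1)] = 6*q - 24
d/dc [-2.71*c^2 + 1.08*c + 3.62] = 1.08 - 5.42*c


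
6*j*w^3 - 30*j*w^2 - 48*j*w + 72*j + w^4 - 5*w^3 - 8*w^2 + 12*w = (6*j + w)*(w - 6)*(w - 1)*(w + 2)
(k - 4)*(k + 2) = k^2 - 2*k - 8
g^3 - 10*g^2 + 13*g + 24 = (g - 8)*(g - 3)*(g + 1)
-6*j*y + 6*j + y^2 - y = (-6*j + y)*(y - 1)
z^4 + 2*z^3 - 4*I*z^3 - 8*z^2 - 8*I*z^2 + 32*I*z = z*(z - 2)*(z + 4)*(z - 4*I)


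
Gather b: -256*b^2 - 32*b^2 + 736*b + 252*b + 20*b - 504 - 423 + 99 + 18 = -288*b^2 + 1008*b - 810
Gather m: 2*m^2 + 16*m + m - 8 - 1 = 2*m^2 + 17*m - 9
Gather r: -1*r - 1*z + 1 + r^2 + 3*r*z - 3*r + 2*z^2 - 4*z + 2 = r^2 + r*(3*z - 4) + 2*z^2 - 5*z + 3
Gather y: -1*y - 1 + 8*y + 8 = 7*y + 7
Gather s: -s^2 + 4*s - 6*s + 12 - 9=-s^2 - 2*s + 3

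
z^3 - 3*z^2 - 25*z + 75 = (z - 5)*(z - 3)*(z + 5)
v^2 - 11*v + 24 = (v - 8)*(v - 3)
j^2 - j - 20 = (j - 5)*(j + 4)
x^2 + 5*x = x*(x + 5)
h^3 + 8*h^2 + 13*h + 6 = (h + 1)^2*(h + 6)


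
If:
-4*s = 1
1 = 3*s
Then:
No Solution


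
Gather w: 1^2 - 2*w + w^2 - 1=w^2 - 2*w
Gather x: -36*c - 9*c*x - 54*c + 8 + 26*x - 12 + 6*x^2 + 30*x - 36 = -90*c + 6*x^2 + x*(56 - 9*c) - 40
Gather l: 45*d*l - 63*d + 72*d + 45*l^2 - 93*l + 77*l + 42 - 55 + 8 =9*d + 45*l^2 + l*(45*d - 16) - 5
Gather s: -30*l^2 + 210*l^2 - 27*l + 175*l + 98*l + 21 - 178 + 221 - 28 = 180*l^2 + 246*l + 36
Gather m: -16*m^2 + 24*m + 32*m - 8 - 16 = -16*m^2 + 56*m - 24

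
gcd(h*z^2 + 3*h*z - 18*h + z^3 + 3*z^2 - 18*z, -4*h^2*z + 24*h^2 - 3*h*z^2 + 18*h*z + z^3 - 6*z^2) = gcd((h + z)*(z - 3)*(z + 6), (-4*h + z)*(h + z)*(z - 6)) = h + z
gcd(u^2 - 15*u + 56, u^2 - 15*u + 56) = u^2 - 15*u + 56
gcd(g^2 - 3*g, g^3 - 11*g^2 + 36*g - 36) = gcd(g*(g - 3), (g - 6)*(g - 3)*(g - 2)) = g - 3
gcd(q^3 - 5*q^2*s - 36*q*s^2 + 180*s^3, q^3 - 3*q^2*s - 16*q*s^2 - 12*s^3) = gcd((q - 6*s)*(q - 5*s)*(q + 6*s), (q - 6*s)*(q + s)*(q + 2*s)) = q - 6*s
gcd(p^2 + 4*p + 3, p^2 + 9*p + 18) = p + 3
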